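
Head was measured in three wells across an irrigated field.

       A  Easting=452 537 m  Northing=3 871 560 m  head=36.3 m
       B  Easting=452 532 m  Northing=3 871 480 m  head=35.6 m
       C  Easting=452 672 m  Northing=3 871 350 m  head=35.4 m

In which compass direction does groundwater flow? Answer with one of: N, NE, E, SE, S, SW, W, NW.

SW

Taking A as reference: B−A = (-5, -80, -0.7); C−A = (135, -210, -0.9).
Determinant of the coordinate differences = (-5)·(-210) − 135·(-80) = 11850.
∂h/∂x = [(-0.7)·(-210) − (-0.9)·(-80)] / 11850 = +0.006329
∂h/∂y = [(-5)·(-0.9) − 135·(-0.7)] / 11850 = +0.008354
Flow = −∇h = (-0.006329 east, -0.008354 north), which points southwest.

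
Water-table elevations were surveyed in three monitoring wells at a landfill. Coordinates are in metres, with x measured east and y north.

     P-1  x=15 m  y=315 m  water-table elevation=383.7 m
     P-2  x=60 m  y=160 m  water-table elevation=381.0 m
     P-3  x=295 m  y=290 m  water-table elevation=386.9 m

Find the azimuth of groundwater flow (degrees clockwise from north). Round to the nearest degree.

212°

Differences from P-1: to P-2 (Δx, Δy, Δh) = (45, -155, -2.7); to P-3 = (280, -25, +3.2).
Solve a·Δx + b·Δy = Δh: det = 45·(-25) − 280·(-155) = 42275.
∂h/∂x = [(-2.7)·(-25) − (+3.2)·(-155)] / 42275 = +0.01333
∂h/∂y = [45·(+3.2) − 280·(-2.7)] / 42275 = +0.02129
Flow direction (−∇h) has components (-0.01333 E, -0.02129 N).
Azimuth = atan2(E, N) = atan2(-0.01333, -0.02129) = 212.1° ≈ 212°.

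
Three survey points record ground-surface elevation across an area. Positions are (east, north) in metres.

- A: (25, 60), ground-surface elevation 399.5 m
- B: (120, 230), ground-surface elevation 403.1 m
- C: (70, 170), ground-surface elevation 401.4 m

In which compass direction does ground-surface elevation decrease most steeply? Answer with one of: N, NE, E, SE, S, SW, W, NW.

Taking A as reference: B−A = (95, 170, +3.6); C−A = (45, 110, +1.9).
Solve a·Δx + b·Δy = Δz: det = 95·110 − 45·170 = 2800.
∂z/∂x = [(+3.6)·110 − (+1.9)·170] / 2800 = +0.02607
∂z/∂y = [95·(+1.9) − 45·(+3.6)] / 2800 = +0.006607
Steepest decrease is along −∇f = (-0.02607 E, -0.006607 N) → west.

W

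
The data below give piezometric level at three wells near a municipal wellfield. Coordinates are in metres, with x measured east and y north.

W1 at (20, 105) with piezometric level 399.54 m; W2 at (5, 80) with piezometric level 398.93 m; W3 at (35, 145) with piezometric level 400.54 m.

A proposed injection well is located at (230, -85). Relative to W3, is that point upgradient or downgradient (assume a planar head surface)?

downgradient

Differences from W1: to W2 (Δx, Δy, Δh) = (-15, -25, -0.61); to W3 = (15, 40, +1.00).
Determinant of the coordinate differences = (-15)·40 − 15·(-25) = -225.
∂h/∂x = [(-0.61)·40 − (+1.00)·(-25)] / -225 = -0.002667
∂h/∂y = [(-15)·(+1.00) − 15·(-0.61)] / -225 = +0.02600
Head at (230, -85) = 399.54 + (-0.002667)·(210) + (+0.02600)·(-190) = 394.04 m.
That is lower than the 400.54 m at W3, so the point is downgradient.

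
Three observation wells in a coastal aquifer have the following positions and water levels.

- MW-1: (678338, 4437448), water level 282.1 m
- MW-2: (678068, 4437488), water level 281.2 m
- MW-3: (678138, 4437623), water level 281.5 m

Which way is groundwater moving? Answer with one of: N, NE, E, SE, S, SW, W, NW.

W

Differences from MW-1: to MW-2 (Δx, Δy, Δh) = (-270, 40, -0.9); to MW-3 = (-200, 175, -0.6).
Determinant of the coordinate differences = (-270)·175 − (-200)·40 = -39250.
∂h/∂x = [(-0.9)·175 − (-0.6)·40] / -39250 = +0.003401
∂h/∂y = [(-270)·(-0.6) − (-200)·(-0.9)] / -39250 = +0.0004586
Flow = −∇h = (-0.003401 east, -0.0004586 north), which points west.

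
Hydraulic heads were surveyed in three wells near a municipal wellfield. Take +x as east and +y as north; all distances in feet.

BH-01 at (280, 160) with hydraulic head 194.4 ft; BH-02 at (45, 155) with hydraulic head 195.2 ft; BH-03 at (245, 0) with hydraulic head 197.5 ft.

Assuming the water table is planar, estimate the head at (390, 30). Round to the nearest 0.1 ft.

196.5 ft

Differences from BH-01: to BH-02 (Δx, Δy, Δh) = (-235, -5, +0.8); to BH-03 = (-35, -160, +3.1).
Determinant of the coordinate differences = (-235)·(-160) − (-35)·(-5) = 37425.
∂h/∂x = [(+0.8)·(-160) − (+3.1)·(-5)] / 37425 = -0.003006
∂h/∂y = [(-235)·(+3.1) − (-35)·(+0.8)] / 37425 = -0.01872
h(390, 30) = 194.4 + (-0.003006)·(110) + (-0.01872)·(-130) = 194.4 -0.331 +2.433 = 196.503 ft.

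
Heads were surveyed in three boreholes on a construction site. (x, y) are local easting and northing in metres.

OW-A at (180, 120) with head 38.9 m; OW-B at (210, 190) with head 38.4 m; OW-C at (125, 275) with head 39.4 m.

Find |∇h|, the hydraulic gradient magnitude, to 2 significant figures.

With h = a·x + b·y + c and OW-A as origin, the differences give:
  30·a + 70·b = -0.5
  (-55)·a + 155·b = +0.5
Eliminate b (×155 and ×70, subtract): 8500·a = -112.50 → a = ∂h/∂x = -0.01324
Back-substitute: b = ∂h/∂y = -0.001471.
|∇h| = √(-0.01324² + -0.001471²) = 0.01332

0.013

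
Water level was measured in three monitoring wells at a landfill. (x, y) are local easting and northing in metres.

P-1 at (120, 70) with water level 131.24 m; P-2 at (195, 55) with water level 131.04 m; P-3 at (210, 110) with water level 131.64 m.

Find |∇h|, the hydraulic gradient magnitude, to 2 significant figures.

Three-point gradient (reference P-1): Δ to P-2 = (75, -15, -0.20), Δ to P-3 = (90, 40, +0.40).
∂h/∂x = -0.0004598, ∂h/∂y = +0.01103 (det = 4350).
|∇h| = √(-0.0004598² + 0.01103²) = 0.01104

0.011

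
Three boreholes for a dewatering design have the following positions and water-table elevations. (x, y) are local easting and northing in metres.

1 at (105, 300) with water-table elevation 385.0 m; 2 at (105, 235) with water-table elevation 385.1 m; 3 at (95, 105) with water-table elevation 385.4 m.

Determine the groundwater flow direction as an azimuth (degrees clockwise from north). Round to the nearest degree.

081°

Three-point gradient (reference 1): Δ to 2 = (0, -65, +0.1), Δ to 3 = (-10, -195, +0.4).
∂h/∂x = -0.010000, ∂h/∂y = -0.001538 (det = -650).
Flow direction (−∇h) has components (+0.010000 E, +0.001538 N).
Azimuth = atan2(E, N) = atan2(+0.010000, +0.001538) = 81.3° ≈ 081°.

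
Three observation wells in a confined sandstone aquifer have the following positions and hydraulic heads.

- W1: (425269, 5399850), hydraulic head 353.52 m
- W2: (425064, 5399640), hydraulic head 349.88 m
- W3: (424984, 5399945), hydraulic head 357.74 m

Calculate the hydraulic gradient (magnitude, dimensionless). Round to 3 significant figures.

With h = a·x + b·y + c and W1 as origin, the differences give:
  (-205)·a + (-210)·b = -3.64
  (-285)·a + 95·b = +4.22
Eliminate b (×95 and ×(-210), subtract): -79325·a = 540.400 → a = ∂h/∂x = -0.006812
Back-substitute: b = ∂h/∂y = +0.02398.
|∇h| = √(-0.006812² + 0.02398²) = 0.02493

0.0249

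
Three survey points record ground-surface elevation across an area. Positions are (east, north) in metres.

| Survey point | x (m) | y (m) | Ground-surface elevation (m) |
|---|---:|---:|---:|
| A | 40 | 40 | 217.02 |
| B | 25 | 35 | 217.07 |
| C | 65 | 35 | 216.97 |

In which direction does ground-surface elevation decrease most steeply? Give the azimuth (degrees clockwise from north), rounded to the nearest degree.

045°

Three-point gradient (reference A): Δ to B = (-15, -5, +0.05), Δ to C = (25, -5, -0.05).
∂z/∂x = -0.002500, ∂z/∂y = -0.002500 (det = 200).
Steepest decrease is along −∇f: components (+0.002500 E, +0.002500 N).
Azimuth = atan2(+0.002500, +0.002500) = 45.0° ≈ 045°.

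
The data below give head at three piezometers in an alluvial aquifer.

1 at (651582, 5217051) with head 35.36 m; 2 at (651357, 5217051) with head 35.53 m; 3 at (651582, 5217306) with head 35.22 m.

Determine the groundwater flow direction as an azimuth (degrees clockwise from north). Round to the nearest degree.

∂h/∂x = (35.53 − 35.36) / (651357 − 651582) = -0.0007556
∂h/∂y = (35.22 − 35.36) / (5217306 − 5217051) = -0.0005490
Flow direction (−∇h) has components (+0.0007556 E, +0.0005490 N).
Azimuth = atan2(E, N) = atan2(+0.0007556, +0.0005490) = 54.0° ≈ 054°.

054°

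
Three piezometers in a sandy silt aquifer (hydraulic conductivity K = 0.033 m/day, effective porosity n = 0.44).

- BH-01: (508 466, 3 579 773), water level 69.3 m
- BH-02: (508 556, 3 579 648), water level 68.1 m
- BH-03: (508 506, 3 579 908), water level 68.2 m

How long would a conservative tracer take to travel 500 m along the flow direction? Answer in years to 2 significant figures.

1000 years

Differences from BH-01: to BH-02 (Δx, Δy, Δh) = (90, -125, -1.2); to BH-03 = (40, 135, -1.1).
Determinant of the coordinate differences = 90·135 − 40·(-125) = 17150.
∂h/∂x = [(-1.2)·135 − (-1.1)·(-125)] / 17150 = -0.01746
∂h/∂y = [90·(-1.1) − 40·(-1.2)] / 17150 = -0.002974
|∇h| = √(-0.01746² + -0.002974²) = 0.01771
Seepage velocity v = K·i/n = 0.033 × 0.01771 / 0.44 = 0.001328 m/day.
t = 500 / 0.001328 = 3.765e+05 days = 1.03e+03 years.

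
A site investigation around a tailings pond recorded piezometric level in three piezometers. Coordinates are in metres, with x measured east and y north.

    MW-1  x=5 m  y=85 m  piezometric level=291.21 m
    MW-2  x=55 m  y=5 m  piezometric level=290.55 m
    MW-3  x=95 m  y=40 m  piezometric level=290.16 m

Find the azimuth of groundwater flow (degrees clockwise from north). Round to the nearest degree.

Differences from MW-1: to MW-2 (Δx, Δy, Δh) = (50, -80, -0.66); to MW-3 = (90, -45, -1.05).
Solve a·Δx + b·Δy = Δh: det = 50·(-45) − 90·(-80) = 4950.
∂h/∂x = [(-0.66)·(-45) − (-1.05)·(-80)] / 4950 = -0.01097
∂h/∂y = [50·(-1.05) − 90·(-0.66)] / 4950 = +0.001394
Flow direction (−∇h) has components (+0.01097 E, -0.001394 N).
Azimuth = atan2(E, N) = atan2(+0.01097, -0.001394) = 97.2° ≈ 097°.

097°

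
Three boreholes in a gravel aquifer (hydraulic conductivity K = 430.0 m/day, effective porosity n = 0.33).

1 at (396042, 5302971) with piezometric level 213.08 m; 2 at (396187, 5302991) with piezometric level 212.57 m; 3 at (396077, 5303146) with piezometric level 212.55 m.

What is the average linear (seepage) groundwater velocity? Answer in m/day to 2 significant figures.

With h = a·x + b·y + c and 1 as origin, the differences give:
  145·a + 20·b = -0.51
  35·a + 175·b = -0.53
Eliminate b (×175 and ×20, subtract): 24675·a = -78.650 → a = ∂h/∂x = -0.003187
Back-substitute: b = ∂h/∂y = -0.002391.
|∇h| = √(-0.003187² + -0.002391²) = 0.003984
Seepage velocity v = K·i/n = 430.0 × 0.003984 / 0.33 = 5.191 m/day.

5.2 m/day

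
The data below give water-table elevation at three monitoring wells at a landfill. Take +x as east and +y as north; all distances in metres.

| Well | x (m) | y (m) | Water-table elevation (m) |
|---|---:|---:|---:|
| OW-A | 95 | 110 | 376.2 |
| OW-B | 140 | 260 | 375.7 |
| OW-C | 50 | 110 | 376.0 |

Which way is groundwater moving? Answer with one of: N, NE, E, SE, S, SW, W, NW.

With h = a·x + b·y + c and OW-A as origin, the differences give:
  45·a + 150·b = -0.5
  (-45)·a + 0·b = -0.2
Eliminate b (×0 and ×150, subtract): 6750·a = 30.00 → a = ∂h/∂x = +0.004444
Back-substitute: b = ∂h/∂y = -0.004667.
Flow = −∇h = (-0.004444 east, +0.004667 north), which points northwest.

NW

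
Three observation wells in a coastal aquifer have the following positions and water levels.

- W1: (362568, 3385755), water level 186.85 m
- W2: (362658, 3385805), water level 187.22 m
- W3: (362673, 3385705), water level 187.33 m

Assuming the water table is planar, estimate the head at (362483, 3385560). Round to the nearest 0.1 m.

186.6 m

Three-point gradient (reference W1): Δ to W2 = (90, 50, +0.37), Δ to W3 = (105, -50, +0.48).
∂h/∂x = +0.004359, ∂h/∂y = -0.0004462 (det = -9750).
h(362483, 3385560) = 186.85 + (+0.004359)·(-85) + (-0.0004462)·(-195) = 186.85 -0.371 +0.087 = 186.566 m.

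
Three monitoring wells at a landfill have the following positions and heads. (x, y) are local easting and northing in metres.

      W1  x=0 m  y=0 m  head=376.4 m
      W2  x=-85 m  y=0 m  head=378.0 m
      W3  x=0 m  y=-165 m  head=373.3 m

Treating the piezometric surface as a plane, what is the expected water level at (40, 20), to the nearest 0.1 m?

376.0 m

∂h/∂x = (378.0 − 376.4) / (-85 − 0) = -0.01882
∂h/∂y = (373.3 − 376.4) / (-165 − 0) = +0.01879
h(40, 20) = 376.4 + (-0.01882)·(40) + (+0.01879)·(20) = 376.4 -0.753 +0.376 = 376.023 m.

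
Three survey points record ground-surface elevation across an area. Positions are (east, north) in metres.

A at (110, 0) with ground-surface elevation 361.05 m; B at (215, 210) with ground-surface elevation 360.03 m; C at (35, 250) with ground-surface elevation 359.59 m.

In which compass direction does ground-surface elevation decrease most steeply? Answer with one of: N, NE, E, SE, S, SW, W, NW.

Taking A as reference: B−A = (105, 210, -1.02); C−A = (-75, 250, -1.46).
Solve a·Δx + b·Δy = Δz: det = 105·250 − (-75)·210 = 42000.
∂z/∂x = [(-1.02)·250 − (-1.46)·210] / 42000 = +0.001229
∂z/∂y = [105·(-1.46) − (-75)·(-1.02)] / 42000 = -0.005471
Steepest decrease is along −∇f = (-0.001229 E, +0.005471 N) → north.

N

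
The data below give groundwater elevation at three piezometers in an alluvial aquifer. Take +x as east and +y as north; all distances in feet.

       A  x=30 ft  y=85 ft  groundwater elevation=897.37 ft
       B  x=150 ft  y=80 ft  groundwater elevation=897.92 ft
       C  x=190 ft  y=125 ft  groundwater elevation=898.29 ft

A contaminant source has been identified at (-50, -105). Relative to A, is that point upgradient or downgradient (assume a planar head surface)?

downgradient

Taking A as reference: B−A = (120, -5, +0.55); C−A = (160, 40, +0.92).
Solve a·Δx + b·Δy = Δh: det = 120·40 − 160·(-5) = 5600.
∂h/∂x = [(+0.55)·40 − (+0.92)·(-5)] / 5600 = +0.004750
∂h/∂y = [120·(+0.92) − 160·(+0.55)] / 5600 = +0.004000
Head at (-50, -105) = 897.37 + (+0.004750)·(-80) + (+0.004000)·(-190) = 896.23 ft.
That is lower than the 897.37 ft at A, so the point is downgradient.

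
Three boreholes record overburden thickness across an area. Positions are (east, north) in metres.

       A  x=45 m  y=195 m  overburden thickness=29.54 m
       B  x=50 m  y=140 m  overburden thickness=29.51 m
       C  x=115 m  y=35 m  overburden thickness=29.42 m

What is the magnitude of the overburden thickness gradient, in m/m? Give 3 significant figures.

Differences from A: to B (Δx, Δy, Δh) = (5, -55, -0.03); to C = (70, -160, -0.12).
Solve a·Δx + b·Δy = Δd: det = 5·(-160) − 70·(-55) = 3050.
∂d/∂x = [(-0.03)·(-160) − (-0.12)·(-55)] / 3050 = -0.0005902
∂d/∂y = [5·(-0.12) − 70·(-0.03)] / 3050 = +0.0004918
|∇f| = √(-0.0005902² + 0.0004918²) = 0.0007682 m/m

0.000768 m/m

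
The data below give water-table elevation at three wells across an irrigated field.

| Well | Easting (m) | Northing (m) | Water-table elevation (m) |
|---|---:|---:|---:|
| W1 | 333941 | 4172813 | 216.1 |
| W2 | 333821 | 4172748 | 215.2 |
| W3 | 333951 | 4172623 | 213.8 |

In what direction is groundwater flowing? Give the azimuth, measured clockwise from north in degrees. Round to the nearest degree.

Differences from W1: to W2 (Δx, Δy, Δh) = (-120, -65, -0.9); to W3 = (10, -190, -2.3).
Solve a·Δx + b·Δy = Δh: det = (-120)·(-190) − 10·(-65) = 23450.
∂h/∂x = [(-0.9)·(-190) − (-2.3)·(-65)] / 23450 = +0.0009168
∂h/∂y = [(-120)·(-2.3) − 10·(-0.9)] / 23450 = +0.01215
Flow direction (−∇h) has components (-0.0009168 E, -0.01215 N).
Azimuth = atan2(E, N) = atan2(-0.0009168, -0.01215) = 184.3° ≈ 184°.

184°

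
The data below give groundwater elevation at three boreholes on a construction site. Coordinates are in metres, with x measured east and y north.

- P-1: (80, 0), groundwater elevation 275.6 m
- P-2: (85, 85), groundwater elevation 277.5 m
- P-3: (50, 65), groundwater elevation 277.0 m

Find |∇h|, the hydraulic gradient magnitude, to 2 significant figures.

Differences from P-1: to P-2 (Δx, Δy, Δh) = (5, 85, +1.9); to P-3 = (-30, 65, +1.4).
Determinant of the coordinate differences = 5·65 − (-30)·85 = 2875.
∂h/∂x = [(+1.9)·65 − (+1.4)·85] / 2875 = +0.001565
∂h/∂y = [5·(+1.4) − (-30)·(+1.9)] / 2875 = +0.02226
|∇h| = √(0.001565² + 0.02226²) = 0.02231

0.022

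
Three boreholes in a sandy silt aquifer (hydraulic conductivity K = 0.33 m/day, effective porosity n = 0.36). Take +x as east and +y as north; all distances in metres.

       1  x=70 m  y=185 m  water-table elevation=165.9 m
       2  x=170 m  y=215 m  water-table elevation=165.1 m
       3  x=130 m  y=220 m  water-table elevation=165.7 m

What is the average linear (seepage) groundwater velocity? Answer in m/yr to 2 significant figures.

7.0 m/yr

Differences from 1: to 2 (Δx, Δy, Δh) = (100, 30, -0.8); to 3 = (60, 35, -0.2).
Determinant of the coordinate differences = 100·35 − 60·30 = 1700.
∂h/∂x = [(-0.8)·35 − (-0.2)·30] / 1700 = -0.01294
∂h/∂y = [100·(-0.2) − 60·(-0.8)] / 1700 = +0.01647
|∇h| = √(-0.01294² + 0.01647²) = 0.02095
Seepage velocity v = K·i/n = 0.33 × 0.02095 / 0.36 = 0.0192 m/day = 7.013 m/yr.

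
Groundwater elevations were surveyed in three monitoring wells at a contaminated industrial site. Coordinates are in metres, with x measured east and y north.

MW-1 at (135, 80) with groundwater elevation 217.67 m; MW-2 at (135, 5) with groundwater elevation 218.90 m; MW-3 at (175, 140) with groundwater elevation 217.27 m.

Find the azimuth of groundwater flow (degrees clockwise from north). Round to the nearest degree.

318°

Taking MW-1 as reference: MW-2−MW-1 = (0, -75, +1.23); MW-3−MW-1 = (40, 60, -0.40).
Determinant of the coordinate differences = 0·60 − 40·(-75) = 3000.
∂h/∂x = [(+1.23)·60 − (-0.40)·(-75)] / 3000 = +0.01460
∂h/∂y = [0·(-0.40) − 40·(+1.23)] / 3000 = -0.01640
Flow direction (−∇h) has components (-0.01460 E, +0.01640 N).
Azimuth = atan2(E, N) = atan2(-0.01460, +0.01640) = 318.3° ≈ 318°.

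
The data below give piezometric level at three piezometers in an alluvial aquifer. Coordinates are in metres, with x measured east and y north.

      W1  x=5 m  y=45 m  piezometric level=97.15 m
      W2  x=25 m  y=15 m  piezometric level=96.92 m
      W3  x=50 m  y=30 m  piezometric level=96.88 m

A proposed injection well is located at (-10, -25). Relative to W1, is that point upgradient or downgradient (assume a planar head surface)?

Three-point gradient (reference W1): Δ to W2 = (20, -30, -0.23), Δ to W3 = (45, -15, -0.27).
∂h/∂x = -0.004429, ∂h/∂y = +0.004714 (det = 1050).
Head at (-10, -25) = 97.15 + (-0.004429)·(-15) + (+0.004714)·(-70) = 96.89 m.
That is lower than the 97.15 m at W1, so the point is downgradient.

downgradient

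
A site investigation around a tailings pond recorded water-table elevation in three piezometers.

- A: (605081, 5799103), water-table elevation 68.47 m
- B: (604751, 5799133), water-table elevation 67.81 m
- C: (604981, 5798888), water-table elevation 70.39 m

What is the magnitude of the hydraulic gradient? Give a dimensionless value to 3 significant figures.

0.00953

Taking A as reference: B−A = (-330, 30, -0.66); C−A = (-100, -215, +1.92).
Determinant of the coordinate differences = (-330)·(-215) − (-100)·30 = 73950.
∂h/∂x = [(-0.66)·(-215) − (+1.92)·30] / 73950 = +0.001140
∂h/∂y = [(-330)·(+1.92) − (-100)·(-0.66)] / 73950 = -0.009460
|∇h| = √(0.001140² + -0.009460²) = 0.009528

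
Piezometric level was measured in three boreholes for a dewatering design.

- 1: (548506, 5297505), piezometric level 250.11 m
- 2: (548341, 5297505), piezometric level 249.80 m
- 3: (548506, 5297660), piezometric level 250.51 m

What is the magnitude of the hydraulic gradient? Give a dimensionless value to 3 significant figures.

0.00319

∂h/∂x = (249.80 − 250.11) / (548341 − 548506) = +0.001879
∂h/∂y = (250.51 − 250.11) / (5297660 − 5297505) = +0.002581
|∇h| = √(0.001879² + 0.002581²) = 0.003193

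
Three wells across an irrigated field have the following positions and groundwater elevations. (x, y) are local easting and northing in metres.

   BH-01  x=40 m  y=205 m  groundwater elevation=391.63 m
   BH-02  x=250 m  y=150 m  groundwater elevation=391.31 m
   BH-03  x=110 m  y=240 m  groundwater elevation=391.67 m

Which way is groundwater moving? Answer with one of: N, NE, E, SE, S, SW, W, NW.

Taking BH-01 as reference: BH-02−BH-01 = (210, -55, -0.32); BH-03−BH-01 = (70, 35, +0.04).
Determinant of the coordinate differences = 210·35 − 70·(-55) = 11200.
∂h/∂x = [(-0.32)·35 − (+0.04)·(-55)] / 11200 = -0.0008036
∂h/∂y = [210·(+0.04) − 70·(-0.32)] / 11200 = +0.002750
Flow = −∇h = (+0.0008036 east, -0.002750 north), which points south.

S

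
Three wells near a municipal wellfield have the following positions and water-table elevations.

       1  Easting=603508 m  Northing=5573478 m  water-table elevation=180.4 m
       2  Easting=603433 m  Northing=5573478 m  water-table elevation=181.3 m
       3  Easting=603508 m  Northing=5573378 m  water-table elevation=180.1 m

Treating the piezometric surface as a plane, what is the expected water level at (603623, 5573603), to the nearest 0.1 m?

179.4 m

∂h/∂x = (181.3 − 180.4) / (603433 − 603508) = -0.01200
∂h/∂y = (180.1 − 180.4) / (5573378 − 5573478) = +0.003000
h(603623, 5573603) = 180.4 + (-0.01200)·(115) + (+0.003000)·(125) = 180.4 -1.380 +0.375 = 179.395 m.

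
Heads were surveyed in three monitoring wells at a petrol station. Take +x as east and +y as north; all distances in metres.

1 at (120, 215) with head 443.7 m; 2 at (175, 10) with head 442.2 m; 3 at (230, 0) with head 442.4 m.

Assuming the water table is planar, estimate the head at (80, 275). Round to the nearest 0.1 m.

444.0 m

Taking 1 as reference: 2−1 = (55, -205, -1.5); 3−1 = (110, -215, -1.3).
Solve a·Δx + b·Δy = Δh: det = 55·(-215) − 110·(-205) = 10725.
∂h/∂x = [(-1.5)·(-215) − (-1.3)·(-205)] / 10725 = +0.005221
∂h/∂y = [55·(-1.3) − 110·(-1.5)] / 10725 = +0.008718
h(80, 275) = 443.7 + (+0.005221)·(-40) + (+0.008718)·(60) = 443.7 -0.209 +0.523 = 444.014 m.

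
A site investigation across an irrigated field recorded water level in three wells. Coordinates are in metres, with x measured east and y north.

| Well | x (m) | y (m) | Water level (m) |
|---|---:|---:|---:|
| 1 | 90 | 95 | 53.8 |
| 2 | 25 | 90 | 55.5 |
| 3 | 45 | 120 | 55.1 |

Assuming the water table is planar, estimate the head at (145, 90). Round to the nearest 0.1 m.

52.3 m

With h = a·x + b·y + c and 1 as origin, the differences give:
  (-65)·a + (-5)·b = +1.7
  (-45)·a + 25·b = +1.3
Eliminate b (×25 and ×(-5), subtract): -1850·a = 49.00 → a = ∂h/∂x = -0.02649
Back-substitute: b = ∂h/∂y = +0.004324.
h(145, 90) = 53.8 + (-0.02649)·(55) + (+0.004324)·(-5) = 53.8 -1.457 -0.022 = 52.322 m.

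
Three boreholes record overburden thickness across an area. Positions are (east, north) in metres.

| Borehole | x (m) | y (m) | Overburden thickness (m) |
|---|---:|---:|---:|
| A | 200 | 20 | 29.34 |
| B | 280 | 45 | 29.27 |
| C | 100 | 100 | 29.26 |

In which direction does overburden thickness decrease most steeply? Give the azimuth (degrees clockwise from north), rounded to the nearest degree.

With d = a·x + b·y + c and A as origin, the differences give:
  80·a + 25·b = -0.07
  (-100)·a + 80·b = -0.08
Eliminate b (×80 and ×25, subtract): 8900·a = -3.600 → a = ∂d/∂x = -0.0004045
Back-substitute: b = ∂d/∂y = -0.001506.
Steepest decrease is along −∇f: components (+0.0004045 E, +0.001506 N).
Azimuth = atan2(+0.0004045, +0.001506) = 15.0° ≈ 015°.

015°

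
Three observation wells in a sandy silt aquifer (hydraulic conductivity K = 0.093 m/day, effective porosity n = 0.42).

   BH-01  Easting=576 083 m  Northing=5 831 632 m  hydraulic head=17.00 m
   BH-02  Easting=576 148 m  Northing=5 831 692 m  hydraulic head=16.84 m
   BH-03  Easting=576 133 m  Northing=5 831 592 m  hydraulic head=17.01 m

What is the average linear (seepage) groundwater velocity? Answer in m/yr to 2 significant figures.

Differences from BH-01: to BH-02 (Δx, Δy, Δh) = (65, 60, -0.16); to BH-03 = (50, -40, +0.01).
Determinant of the coordinate differences = 65·(-40) − 50·60 = -5600.
∂h/∂x = [(-0.16)·(-40) − (+0.01)·60] / -5600 = -0.001036
∂h/∂y = [65·(+0.01) − 50·(-0.16)] / -5600 = -0.001545
|∇h| = √(-0.001036² + -0.001545²) = 0.00186
Seepage velocity v = K·i/n = 0.093 × 0.00186 / 0.42 = 0.0004119 m/day = 0.1504 m/yr.

0.15 m/yr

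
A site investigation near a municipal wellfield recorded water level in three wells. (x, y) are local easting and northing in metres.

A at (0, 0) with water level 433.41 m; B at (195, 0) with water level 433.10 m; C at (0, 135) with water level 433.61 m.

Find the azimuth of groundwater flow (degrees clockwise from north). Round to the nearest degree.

133°

∂h/∂x = (433.10 − 433.41) / (195 − 0) = -0.001590
∂h/∂y = (433.61 − 433.41) / (135 − 0) = +0.001481
Flow direction (−∇h) has components (+0.001590 E, -0.001481 N).
Azimuth = atan2(E, N) = atan2(+0.001590, -0.001481) = 133.0° ≈ 133°.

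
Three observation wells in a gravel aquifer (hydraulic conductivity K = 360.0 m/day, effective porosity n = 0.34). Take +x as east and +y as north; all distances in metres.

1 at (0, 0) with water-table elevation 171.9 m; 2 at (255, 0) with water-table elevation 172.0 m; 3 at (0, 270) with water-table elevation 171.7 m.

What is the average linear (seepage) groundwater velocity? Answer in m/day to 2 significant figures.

∂h/∂x = (172.0 − 171.9) / (255 − 0) = +0.0003922
∂h/∂y = (171.7 − 171.9) / (270 − 0) = -0.0007407
|∇h| = √(0.0003922² + -0.0007407²) = 0.0008381
Seepage velocity v = K·i/n = 360.0 × 0.0008381 / 0.34 = 0.8874 m/day.

0.89 m/day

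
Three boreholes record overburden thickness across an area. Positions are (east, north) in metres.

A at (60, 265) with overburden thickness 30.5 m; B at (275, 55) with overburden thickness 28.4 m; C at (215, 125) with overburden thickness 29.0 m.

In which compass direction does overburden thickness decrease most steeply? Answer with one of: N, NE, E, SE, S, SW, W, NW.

Differences from A: to B (Δx, Δy, Δh) = (215, -210, -2.1); to C = (155, -140, -1.5).
Determinant of the coordinate differences = 215·(-140) − 155·(-210) = 2450.
∂d/∂x = [(-2.1)·(-140) − (-1.5)·(-210)] / 2450 = -0.008571
∂d/∂y = [215·(-1.5) − 155·(-2.1)] / 2450 = +0.001224
Steepest decrease is along −∇f = (+0.008571 E, -0.001224 N) → east.

E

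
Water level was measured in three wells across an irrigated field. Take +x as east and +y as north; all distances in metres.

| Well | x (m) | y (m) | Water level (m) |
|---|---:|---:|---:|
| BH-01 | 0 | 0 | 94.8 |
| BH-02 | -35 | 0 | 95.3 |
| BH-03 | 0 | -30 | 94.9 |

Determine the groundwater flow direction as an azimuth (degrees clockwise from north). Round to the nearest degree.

077°

∂h/∂x = (95.3 − 94.8) / (-35 − 0) = -0.01429
∂h/∂y = (94.9 − 94.8) / (-30 − 0) = -0.003333
Flow direction (−∇h) has components (+0.01429 E, +0.003333 N).
Azimuth = atan2(E, N) = atan2(+0.01429, +0.003333) = 76.9° ≈ 077°.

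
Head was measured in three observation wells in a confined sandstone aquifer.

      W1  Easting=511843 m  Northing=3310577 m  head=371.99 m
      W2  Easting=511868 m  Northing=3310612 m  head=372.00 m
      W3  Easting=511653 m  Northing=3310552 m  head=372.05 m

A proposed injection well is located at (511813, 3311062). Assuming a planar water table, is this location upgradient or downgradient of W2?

Three-point gradient (reference W1): Δ to W2 = (25, 35, +0.01), Δ to W3 = (-190, -25, +0.06).
∂h/∂x = -0.0003900, ∂h/∂y = +0.0005643 (det = 6025).
Head at (511813, 3311062) = 371.99 + (-0.0003900)·(-30) + (+0.0005643)·(485) = 372.28 m.
That is higher than the 372.00 m at W2, so the point is upgradient.

upgradient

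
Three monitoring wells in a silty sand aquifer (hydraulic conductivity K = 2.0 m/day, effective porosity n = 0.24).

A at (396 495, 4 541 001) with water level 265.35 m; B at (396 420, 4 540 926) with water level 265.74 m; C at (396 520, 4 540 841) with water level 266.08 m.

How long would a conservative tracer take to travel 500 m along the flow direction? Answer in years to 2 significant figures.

Differences from A: to B (Δx, Δy, Δh) = (-75, -75, +0.39); to C = (25, -160, +0.73).
Solve a·Δx + b·Δy = Δh: det = (-75)·(-160) − 25·(-75) = 13875.
∂h/∂x = [(+0.39)·(-160) − (+0.73)·(-75)] / 13875 = -0.0005514
∂h/∂y = [(-75)·(+0.73) − 25·(+0.39)] / 13875 = -0.004649
|∇h| = √(-0.0005514² + -0.004649²) = 0.004682
Seepage velocity v = K·i/n = 2.0 × 0.004682 / 0.24 = 0.03902 m/day.
t = 500 / 0.03902 = 1.281e+04 days = 35.1 years.

35 years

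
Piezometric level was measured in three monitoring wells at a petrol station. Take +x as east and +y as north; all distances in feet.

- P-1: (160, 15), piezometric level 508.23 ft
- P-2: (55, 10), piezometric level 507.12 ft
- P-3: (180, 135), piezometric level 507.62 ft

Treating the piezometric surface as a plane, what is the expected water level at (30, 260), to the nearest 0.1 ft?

Taking P-1 as reference: P-2−P-1 = (-105, -5, -1.11); P-3−P-1 = (20, 120, -0.61).
Determinant of the coordinate differences = (-105)·120 − 20·(-5) = -12500.
∂h/∂x = [(-1.11)·120 − (-0.61)·(-5)] / -12500 = +0.01090
∂h/∂y = [(-105)·(-0.61) − 20·(-1.11)] / -12500 = -0.006900
h(30, 260) = 508.23 + (+0.01090)·(-130) + (-0.006900)·(245) = 508.23 -1.417 -1.691 = 505.122 ft.

505.1 ft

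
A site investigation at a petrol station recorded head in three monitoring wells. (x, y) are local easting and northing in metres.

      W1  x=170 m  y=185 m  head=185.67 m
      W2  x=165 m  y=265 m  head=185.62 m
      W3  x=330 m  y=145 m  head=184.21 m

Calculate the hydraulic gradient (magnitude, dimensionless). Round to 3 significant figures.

Differences from W1: to W2 (Δx, Δy, Δh) = (-5, 80, -0.05); to W3 = (160, -40, -1.46).
Determinant of the coordinate differences = (-5)·(-40) − 160·80 = -12600.
∂h/∂x = [(-0.05)·(-40) − (-1.46)·80] / -12600 = -0.009429
∂h/∂y = [(-5)·(-1.46) − 160·(-0.05)] / -12600 = -0.001214
|∇h| = √(-0.009429² + -0.001214²) = 0.009507

0.00951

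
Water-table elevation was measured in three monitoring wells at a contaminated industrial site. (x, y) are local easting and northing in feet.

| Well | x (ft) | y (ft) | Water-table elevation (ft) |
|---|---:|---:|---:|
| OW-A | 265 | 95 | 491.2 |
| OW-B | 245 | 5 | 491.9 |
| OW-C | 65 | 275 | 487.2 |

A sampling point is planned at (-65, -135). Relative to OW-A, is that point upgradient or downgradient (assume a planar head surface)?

downgradient

Differences from OW-A: to OW-B (Δx, Δy, Δh) = (-20, -90, +0.7); to OW-C = (-200, 180, -4.0).
Determinant of the coordinate differences = (-20)·180 − (-200)·(-90) = -21600.
∂h/∂x = [(+0.7)·180 − (-4.0)·(-90)] / -21600 = +0.01083
∂h/∂y = [(-20)·(-4.0) − (-200)·(+0.7)] / -21600 = -0.01019
Head at (-65, -135) = 491.2 + (+0.01083)·(-330) + (-0.01019)·(-230) = 489.97 ft.
That is lower than the 491.2 ft at OW-A, so the point is downgradient.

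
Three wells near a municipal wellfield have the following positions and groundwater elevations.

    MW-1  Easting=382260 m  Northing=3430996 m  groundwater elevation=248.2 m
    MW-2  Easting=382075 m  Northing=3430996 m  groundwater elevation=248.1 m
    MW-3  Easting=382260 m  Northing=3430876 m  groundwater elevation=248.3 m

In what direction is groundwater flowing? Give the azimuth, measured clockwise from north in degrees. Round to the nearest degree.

∂h/∂x = (248.1 − 248.2) / (382075 − 382260) = +0.0005405
∂h/∂y = (248.3 − 248.2) / (3430876 − 3430996) = -0.0008333
Flow direction (−∇h) has components (-0.0005405 E, +0.0008333 N).
Azimuth = atan2(E, N) = atan2(-0.0005405, +0.0008333) = 327.0° ≈ 327°.

327°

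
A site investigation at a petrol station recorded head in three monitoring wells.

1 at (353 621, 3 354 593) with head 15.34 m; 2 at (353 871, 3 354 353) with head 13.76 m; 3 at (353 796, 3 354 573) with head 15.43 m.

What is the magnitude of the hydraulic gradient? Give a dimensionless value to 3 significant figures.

0.00821

With h = a·x + b·y + c and 1 as origin, the differences give:
  250·a + (-240)·b = -1.58
  175·a + (-20)·b = +0.09
Eliminate b (×(-20) and ×(-240), subtract): 37000·a = 53.200 → a = ∂h/∂x = +0.001438
Back-substitute: b = ∂h/∂y = +0.008081.
|∇h| = √(0.001438² + 0.008081²) = 0.008208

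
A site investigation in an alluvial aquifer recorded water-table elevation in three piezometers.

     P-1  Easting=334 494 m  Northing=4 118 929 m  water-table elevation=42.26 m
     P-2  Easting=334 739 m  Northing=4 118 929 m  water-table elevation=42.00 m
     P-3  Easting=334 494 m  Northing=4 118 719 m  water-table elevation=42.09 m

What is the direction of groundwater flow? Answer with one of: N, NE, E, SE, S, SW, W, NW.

∂h/∂x = (42.00 − 42.26) / (334739 − 334494) = -0.001061
∂h/∂y = (42.09 − 42.26) / (4118719 − 4118929) = +0.0008095
Flow = −∇h = (+0.001061 east, -0.0008095 north), which points southeast.

SE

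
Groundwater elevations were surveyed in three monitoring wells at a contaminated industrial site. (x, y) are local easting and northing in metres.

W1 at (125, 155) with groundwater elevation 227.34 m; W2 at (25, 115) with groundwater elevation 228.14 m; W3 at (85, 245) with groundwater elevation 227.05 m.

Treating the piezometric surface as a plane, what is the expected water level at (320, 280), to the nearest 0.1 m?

Three-point gradient (reference W1): Δ to W2 = (-100, -40, +0.80), Δ to W3 = (-40, 90, -0.29).
∂h/∂x = -0.005698, ∂h/∂y = -0.005755 (det = -10600).
h(320, 280) = 227.34 + (-0.005698)·(195) + (-0.005755)·(125) = 227.34 -1.111 -0.719 = 225.510 m.

225.5 m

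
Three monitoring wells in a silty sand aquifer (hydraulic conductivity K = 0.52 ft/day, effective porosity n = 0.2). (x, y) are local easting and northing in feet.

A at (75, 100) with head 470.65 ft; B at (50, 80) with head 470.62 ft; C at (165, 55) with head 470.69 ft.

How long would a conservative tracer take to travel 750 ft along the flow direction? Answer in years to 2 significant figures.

840 years

Differences from A: to B (Δx, Δy, Δh) = (-25, -20, -0.03); to C = (90, -45, +0.04).
Determinant of the coordinate differences = (-25)·(-45) − 90·(-20) = 2925.
∂h/∂x = [(-0.03)·(-45) − (+0.04)·(-20)] / 2925 = +0.0007350
∂h/∂y = [(-25)·(+0.04) − 90·(-0.03)] / 2925 = +0.0005812
|∇h| = √(0.0007350² + 0.0005812²) = 0.000937
Seepage velocity v = K·i/n = 0.52 × 0.000937 / 0.2 = 0.002436 ft/day.
t = 750 / 0.002436 = 3.079e+05 days = 843 years.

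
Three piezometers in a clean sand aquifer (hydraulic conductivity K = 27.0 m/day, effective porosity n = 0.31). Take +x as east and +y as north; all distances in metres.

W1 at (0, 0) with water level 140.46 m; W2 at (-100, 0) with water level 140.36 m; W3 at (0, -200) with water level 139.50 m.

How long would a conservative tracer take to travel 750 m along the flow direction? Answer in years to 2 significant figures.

∂h/∂x = (140.36 − 140.46) / (-100 − 0) = +0.0010000
∂h/∂y = (139.50 − 140.46) / (-200 − 0) = +0.004800
|∇h| = √(0.0010000² + 0.004800²) = 0.004903
Seepage velocity v = K·i/n = 27.0 × 0.004903 / 0.31 = 0.427 m/day.
t = 750 / 0.427 = 1756 days = 4.81 years.

4.8 years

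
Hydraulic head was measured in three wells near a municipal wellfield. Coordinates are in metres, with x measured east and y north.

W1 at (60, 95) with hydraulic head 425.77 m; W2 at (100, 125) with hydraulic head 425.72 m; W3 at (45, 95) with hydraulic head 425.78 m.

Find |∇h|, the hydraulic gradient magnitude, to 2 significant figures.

Differences from W1: to W2 (Δx, Δy, Δh) = (40, 30, -0.05); to W3 = (-15, 0, +0.01).
Solve a·Δx + b·Δy = Δh: det = 40·0 − (-15)·30 = 450.
∂h/∂x = [(-0.05)·0 − (+0.01)·30] / 450 = -0.0006667
∂h/∂y = [40·(+0.01) − (-15)·(-0.05)] / 450 = -0.0007778
|∇h| = √(-0.0006667² + -0.0007778²) = 0.001024

0.0010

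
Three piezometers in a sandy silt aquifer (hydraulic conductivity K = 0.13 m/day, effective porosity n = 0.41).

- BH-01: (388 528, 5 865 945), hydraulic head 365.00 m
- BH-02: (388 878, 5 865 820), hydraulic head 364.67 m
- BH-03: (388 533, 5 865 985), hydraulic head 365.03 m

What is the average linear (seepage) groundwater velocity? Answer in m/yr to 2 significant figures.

0.12 m/yr

Differences from BH-01: to BH-02 (Δx, Δy, Δh) = (350, -125, -0.33); to BH-03 = (5, 40, +0.03).
Solve a·Δx + b·Δy = Δh: det = 350·40 − 5·(-125) = 14625.
∂h/∂x = [(-0.33)·40 − (+0.03)·(-125)] / 14625 = -0.0006462
∂h/∂y = [350·(+0.03) − 5·(-0.33)] / 14625 = +0.0008308
|∇h| = √(-0.0006462² + 0.0008308²) = 0.001053
Seepage velocity v = K·i/n = 0.13 × 0.001053 / 0.41 = 0.0003339 m/day = 0.122 m/yr.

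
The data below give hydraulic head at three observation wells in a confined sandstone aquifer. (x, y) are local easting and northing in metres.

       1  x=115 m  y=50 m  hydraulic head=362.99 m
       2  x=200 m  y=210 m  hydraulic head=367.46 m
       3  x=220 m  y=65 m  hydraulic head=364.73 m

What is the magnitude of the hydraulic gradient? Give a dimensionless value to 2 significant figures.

Taking 1 as reference: 2−1 = (85, 160, +4.47); 3−1 = (105, 15, +1.74).
Determinant of the coordinate differences = 85·15 − 105·160 = -15525.
∂h/∂x = [(+4.47)·15 − (+1.74)·160] / -15525 = +0.01361
∂h/∂y = [85·(+1.74) − 105·(+4.47)] / -15525 = +0.02071
|∇h| = √(0.01361² + 0.02071²) = 0.02478

0.025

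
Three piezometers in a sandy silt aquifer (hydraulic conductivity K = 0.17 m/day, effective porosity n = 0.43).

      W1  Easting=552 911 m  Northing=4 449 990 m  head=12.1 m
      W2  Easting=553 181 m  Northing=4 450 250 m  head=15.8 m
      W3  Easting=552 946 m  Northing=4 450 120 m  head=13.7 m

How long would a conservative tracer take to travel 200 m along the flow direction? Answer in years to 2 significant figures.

Three-point gradient (reference W1): Δ to W2 = (270, 260, +3.7), Δ to W3 = (35, 130, +1.6).
∂h/∂x = +0.002500, ∂h/∂y = +0.01163 (det = 26000).
|∇h| = √(0.002500² + 0.01163²) = 0.0119
Seepage velocity v = K·i/n = 0.17 × 0.0119 / 0.43 = 0.004705 m/day.
t = 200 / 0.004705 = 4.251e+04 days = 116 years.

120 years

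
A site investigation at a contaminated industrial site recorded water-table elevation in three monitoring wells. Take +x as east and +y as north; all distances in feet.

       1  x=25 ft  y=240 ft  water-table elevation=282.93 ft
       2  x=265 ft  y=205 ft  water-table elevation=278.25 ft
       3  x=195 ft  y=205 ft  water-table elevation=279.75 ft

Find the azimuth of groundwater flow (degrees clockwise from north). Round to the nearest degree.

058°

Differences from 1: to 2 (Δx, Δy, Δh) = (240, -35, -4.68); to 3 = (170, -35, -3.18).
Solve a·Δx + b·Δy = Δh: det = 240·(-35) − 170·(-35) = -2450.
∂h/∂x = [(-4.68)·(-35) − (-3.18)·(-35)] / -2450 = -0.02143
∂h/∂y = [240·(-3.18) − 170·(-4.68)] / -2450 = -0.01322
Flow direction (−∇h) has components (+0.02143 E, +0.01322 N).
Azimuth = atan2(E, N) = atan2(+0.02143, +0.01322) = 58.3° ≈ 058°.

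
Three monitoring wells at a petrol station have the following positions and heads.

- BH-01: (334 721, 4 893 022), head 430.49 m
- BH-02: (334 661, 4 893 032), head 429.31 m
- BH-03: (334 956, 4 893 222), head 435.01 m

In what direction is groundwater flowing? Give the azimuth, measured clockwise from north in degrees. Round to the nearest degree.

Differences from BH-01: to BH-02 (Δx, Δy, Δh) = (-60, 10, -1.18); to BH-03 = (235, 200, +4.52).
Solve a·Δx + b·Δy = Δh: det = (-60)·200 − 235·10 = -14350.
∂h/∂x = [(-1.18)·200 − (+4.52)·10] / -14350 = +0.01960
∂h/∂y = [(-60)·(+4.52) − 235·(-1.18)] / -14350 = -0.0004251
Flow direction (−∇h) has components (-0.01960 E, +0.0004251 N).
Azimuth = atan2(E, N) = atan2(-0.01960, +0.0004251) = 271.2° ≈ 271°.

271°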